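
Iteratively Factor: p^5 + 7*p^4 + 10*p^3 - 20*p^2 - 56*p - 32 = (p + 2)*(p^4 + 5*p^3 - 20*p - 16) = (p - 2)*(p + 2)*(p^3 + 7*p^2 + 14*p + 8) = (p - 2)*(p + 1)*(p + 2)*(p^2 + 6*p + 8) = (p - 2)*(p + 1)*(p + 2)*(p + 4)*(p + 2)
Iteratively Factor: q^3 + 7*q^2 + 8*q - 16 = (q + 4)*(q^2 + 3*q - 4) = (q - 1)*(q + 4)*(q + 4)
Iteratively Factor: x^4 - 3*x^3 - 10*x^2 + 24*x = (x)*(x^3 - 3*x^2 - 10*x + 24) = x*(x + 3)*(x^2 - 6*x + 8) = x*(x - 4)*(x + 3)*(x - 2)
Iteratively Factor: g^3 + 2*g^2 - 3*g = (g - 1)*(g^2 + 3*g) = g*(g - 1)*(g + 3)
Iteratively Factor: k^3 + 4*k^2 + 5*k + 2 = (k + 1)*(k^2 + 3*k + 2) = (k + 1)^2*(k + 2)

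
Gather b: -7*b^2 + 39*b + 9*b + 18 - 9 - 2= -7*b^2 + 48*b + 7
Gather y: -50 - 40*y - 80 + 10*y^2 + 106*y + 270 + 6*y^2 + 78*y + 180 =16*y^2 + 144*y + 320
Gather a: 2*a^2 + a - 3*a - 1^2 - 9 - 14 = 2*a^2 - 2*a - 24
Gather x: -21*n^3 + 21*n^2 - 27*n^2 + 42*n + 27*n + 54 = -21*n^3 - 6*n^2 + 69*n + 54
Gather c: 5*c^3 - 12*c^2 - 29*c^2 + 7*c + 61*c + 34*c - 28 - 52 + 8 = 5*c^3 - 41*c^2 + 102*c - 72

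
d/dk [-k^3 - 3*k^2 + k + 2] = -3*k^2 - 6*k + 1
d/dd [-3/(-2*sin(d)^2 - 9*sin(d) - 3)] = -3*(4*sin(d) + 9)*cos(d)/(9*sin(d) - cos(2*d) + 4)^2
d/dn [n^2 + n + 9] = 2*n + 1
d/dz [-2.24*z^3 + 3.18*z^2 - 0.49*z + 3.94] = -6.72*z^2 + 6.36*z - 0.49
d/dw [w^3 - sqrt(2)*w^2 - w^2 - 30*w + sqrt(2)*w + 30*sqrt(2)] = 3*w^2 - 2*sqrt(2)*w - 2*w - 30 + sqrt(2)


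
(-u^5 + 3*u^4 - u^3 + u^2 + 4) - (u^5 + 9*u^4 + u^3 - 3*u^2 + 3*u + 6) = -2*u^5 - 6*u^4 - 2*u^3 + 4*u^2 - 3*u - 2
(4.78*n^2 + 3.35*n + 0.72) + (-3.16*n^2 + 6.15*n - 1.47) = 1.62*n^2 + 9.5*n - 0.75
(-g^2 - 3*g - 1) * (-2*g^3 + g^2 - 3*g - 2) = 2*g^5 + 5*g^4 + 2*g^3 + 10*g^2 + 9*g + 2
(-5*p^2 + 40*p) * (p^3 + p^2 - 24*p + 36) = -5*p^5 + 35*p^4 + 160*p^3 - 1140*p^2 + 1440*p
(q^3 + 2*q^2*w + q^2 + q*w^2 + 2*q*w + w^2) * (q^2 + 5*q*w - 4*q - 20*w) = q^5 + 7*q^4*w - 3*q^4 + 11*q^3*w^2 - 21*q^3*w - 4*q^3 + 5*q^2*w^3 - 33*q^2*w^2 - 28*q^2*w - 15*q*w^3 - 44*q*w^2 - 20*w^3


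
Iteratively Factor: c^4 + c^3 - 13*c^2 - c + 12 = (c + 1)*(c^3 - 13*c + 12) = (c - 1)*(c + 1)*(c^2 + c - 12) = (c - 1)*(c + 1)*(c + 4)*(c - 3)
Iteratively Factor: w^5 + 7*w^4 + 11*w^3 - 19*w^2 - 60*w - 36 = (w + 1)*(w^4 + 6*w^3 + 5*w^2 - 24*w - 36) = (w + 1)*(w + 3)*(w^3 + 3*w^2 - 4*w - 12) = (w + 1)*(w + 2)*(w + 3)*(w^2 + w - 6) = (w - 2)*(w + 1)*(w + 2)*(w + 3)*(w + 3)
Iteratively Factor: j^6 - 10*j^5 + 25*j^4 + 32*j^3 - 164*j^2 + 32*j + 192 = (j - 2)*(j^5 - 8*j^4 + 9*j^3 + 50*j^2 - 64*j - 96) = (j - 2)*(j + 2)*(j^4 - 10*j^3 + 29*j^2 - 8*j - 48) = (j - 4)*(j - 2)*(j + 2)*(j^3 - 6*j^2 + 5*j + 12) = (j - 4)*(j - 3)*(j - 2)*(j + 2)*(j^2 - 3*j - 4) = (j - 4)*(j - 3)*(j - 2)*(j + 1)*(j + 2)*(j - 4)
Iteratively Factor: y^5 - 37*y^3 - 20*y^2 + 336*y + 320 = (y - 4)*(y^4 + 4*y^3 - 21*y^2 - 104*y - 80) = (y - 5)*(y - 4)*(y^3 + 9*y^2 + 24*y + 16) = (y - 5)*(y - 4)*(y + 4)*(y^2 + 5*y + 4) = (y - 5)*(y - 4)*(y + 4)^2*(y + 1)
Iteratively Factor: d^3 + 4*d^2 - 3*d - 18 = (d + 3)*(d^2 + d - 6) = (d + 3)^2*(d - 2)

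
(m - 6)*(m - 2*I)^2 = m^3 - 6*m^2 - 4*I*m^2 - 4*m + 24*I*m + 24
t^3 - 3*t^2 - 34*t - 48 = (t - 8)*(t + 2)*(t + 3)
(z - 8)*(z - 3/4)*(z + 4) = z^3 - 19*z^2/4 - 29*z + 24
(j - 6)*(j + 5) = j^2 - j - 30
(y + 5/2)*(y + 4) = y^2 + 13*y/2 + 10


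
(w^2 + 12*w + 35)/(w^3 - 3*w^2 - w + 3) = (w^2 + 12*w + 35)/(w^3 - 3*w^2 - w + 3)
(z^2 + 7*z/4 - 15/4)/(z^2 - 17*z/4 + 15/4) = (z + 3)/(z - 3)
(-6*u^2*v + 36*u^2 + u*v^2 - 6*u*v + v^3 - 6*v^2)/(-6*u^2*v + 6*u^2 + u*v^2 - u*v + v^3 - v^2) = (v - 6)/(v - 1)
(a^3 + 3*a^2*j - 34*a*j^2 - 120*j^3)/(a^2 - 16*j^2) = (a^2 - a*j - 30*j^2)/(a - 4*j)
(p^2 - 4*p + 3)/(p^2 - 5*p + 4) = (p - 3)/(p - 4)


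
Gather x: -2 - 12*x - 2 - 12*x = -24*x - 4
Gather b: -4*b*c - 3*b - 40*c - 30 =b*(-4*c - 3) - 40*c - 30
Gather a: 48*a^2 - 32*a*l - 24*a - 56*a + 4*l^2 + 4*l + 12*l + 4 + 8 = 48*a^2 + a*(-32*l - 80) + 4*l^2 + 16*l + 12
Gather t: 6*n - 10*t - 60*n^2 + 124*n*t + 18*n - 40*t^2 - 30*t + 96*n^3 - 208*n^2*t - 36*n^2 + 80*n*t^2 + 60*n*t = 96*n^3 - 96*n^2 + 24*n + t^2*(80*n - 40) + t*(-208*n^2 + 184*n - 40)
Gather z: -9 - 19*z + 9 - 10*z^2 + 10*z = -10*z^2 - 9*z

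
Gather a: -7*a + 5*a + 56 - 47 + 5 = 14 - 2*a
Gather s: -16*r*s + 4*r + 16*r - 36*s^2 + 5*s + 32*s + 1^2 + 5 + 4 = 20*r - 36*s^2 + s*(37 - 16*r) + 10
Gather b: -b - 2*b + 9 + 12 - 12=9 - 3*b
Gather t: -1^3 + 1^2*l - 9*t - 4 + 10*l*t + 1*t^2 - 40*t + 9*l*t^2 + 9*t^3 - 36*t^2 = l + 9*t^3 + t^2*(9*l - 35) + t*(10*l - 49) - 5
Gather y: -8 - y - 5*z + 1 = -y - 5*z - 7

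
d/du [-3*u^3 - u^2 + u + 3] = -9*u^2 - 2*u + 1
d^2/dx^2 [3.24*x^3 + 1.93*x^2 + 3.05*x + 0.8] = 19.44*x + 3.86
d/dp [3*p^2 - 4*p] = 6*p - 4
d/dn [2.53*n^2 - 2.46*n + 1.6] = 5.06*n - 2.46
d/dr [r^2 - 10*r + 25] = 2*r - 10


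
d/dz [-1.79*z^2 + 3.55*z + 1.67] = 3.55 - 3.58*z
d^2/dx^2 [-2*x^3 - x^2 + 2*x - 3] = -12*x - 2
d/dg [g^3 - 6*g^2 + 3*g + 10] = 3*g^2 - 12*g + 3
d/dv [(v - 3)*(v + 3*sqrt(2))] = 2*v - 3 + 3*sqrt(2)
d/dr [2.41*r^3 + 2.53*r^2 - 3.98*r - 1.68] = 7.23*r^2 + 5.06*r - 3.98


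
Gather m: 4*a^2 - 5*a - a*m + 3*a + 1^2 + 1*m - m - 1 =4*a^2 - a*m - 2*a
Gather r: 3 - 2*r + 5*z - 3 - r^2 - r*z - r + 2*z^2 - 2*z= -r^2 + r*(-z - 3) + 2*z^2 + 3*z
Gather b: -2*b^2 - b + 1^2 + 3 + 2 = -2*b^2 - b + 6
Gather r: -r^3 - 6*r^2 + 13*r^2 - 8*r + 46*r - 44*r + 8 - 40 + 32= -r^3 + 7*r^2 - 6*r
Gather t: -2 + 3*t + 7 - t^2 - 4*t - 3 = -t^2 - t + 2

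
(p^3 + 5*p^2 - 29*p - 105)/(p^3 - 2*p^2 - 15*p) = (p + 7)/p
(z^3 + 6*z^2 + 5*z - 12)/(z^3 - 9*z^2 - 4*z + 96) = (z^2 + 3*z - 4)/(z^2 - 12*z + 32)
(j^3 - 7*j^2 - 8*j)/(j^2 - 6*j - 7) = j*(j - 8)/(j - 7)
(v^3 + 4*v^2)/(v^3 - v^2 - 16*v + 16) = v^2/(v^2 - 5*v + 4)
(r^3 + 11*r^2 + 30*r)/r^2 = r + 11 + 30/r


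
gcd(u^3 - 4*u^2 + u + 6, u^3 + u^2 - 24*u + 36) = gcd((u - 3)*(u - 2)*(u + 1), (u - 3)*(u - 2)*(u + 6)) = u^2 - 5*u + 6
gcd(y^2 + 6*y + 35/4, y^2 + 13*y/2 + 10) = y + 5/2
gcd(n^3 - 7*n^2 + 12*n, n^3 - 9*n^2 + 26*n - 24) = n^2 - 7*n + 12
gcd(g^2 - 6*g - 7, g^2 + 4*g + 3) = g + 1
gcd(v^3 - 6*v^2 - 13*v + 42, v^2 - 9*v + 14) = v^2 - 9*v + 14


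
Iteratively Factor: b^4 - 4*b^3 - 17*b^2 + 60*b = (b - 3)*(b^3 - b^2 - 20*b) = (b - 3)*(b + 4)*(b^2 - 5*b) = (b - 5)*(b - 3)*(b + 4)*(b)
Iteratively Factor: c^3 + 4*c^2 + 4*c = (c)*(c^2 + 4*c + 4) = c*(c + 2)*(c + 2)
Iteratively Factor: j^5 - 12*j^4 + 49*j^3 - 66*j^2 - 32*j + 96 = (j - 4)*(j^4 - 8*j^3 + 17*j^2 + 2*j - 24) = (j - 4)*(j - 2)*(j^3 - 6*j^2 + 5*j + 12) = (j - 4)*(j - 3)*(j - 2)*(j^2 - 3*j - 4) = (j - 4)^2*(j - 3)*(j - 2)*(j + 1)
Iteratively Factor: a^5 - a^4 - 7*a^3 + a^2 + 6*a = (a + 2)*(a^4 - 3*a^3 - a^2 + 3*a) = a*(a + 2)*(a^3 - 3*a^2 - a + 3) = a*(a - 3)*(a + 2)*(a^2 - 1) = a*(a - 3)*(a + 1)*(a + 2)*(a - 1)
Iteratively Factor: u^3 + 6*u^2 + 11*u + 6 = (u + 1)*(u^2 + 5*u + 6) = (u + 1)*(u + 2)*(u + 3)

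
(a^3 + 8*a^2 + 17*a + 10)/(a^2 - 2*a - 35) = (a^2 + 3*a + 2)/(a - 7)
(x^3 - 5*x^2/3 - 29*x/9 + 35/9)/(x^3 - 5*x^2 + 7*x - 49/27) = 3*(3*x^2 + 2*x - 5)/(9*x^2 - 24*x + 7)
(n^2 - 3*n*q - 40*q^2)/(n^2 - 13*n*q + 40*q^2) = (-n - 5*q)/(-n + 5*q)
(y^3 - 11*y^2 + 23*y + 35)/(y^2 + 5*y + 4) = (y^2 - 12*y + 35)/(y + 4)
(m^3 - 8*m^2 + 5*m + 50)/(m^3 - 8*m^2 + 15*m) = (m^2 - 3*m - 10)/(m*(m - 3))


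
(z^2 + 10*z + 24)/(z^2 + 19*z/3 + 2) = 3*(z + 4)/(3*z + 1)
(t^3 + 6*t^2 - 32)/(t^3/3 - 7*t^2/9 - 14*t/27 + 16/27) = 27*(t^3 + 6*t^2 - 32)/(9*t^3 - 21*t^2 - 14*t + 16)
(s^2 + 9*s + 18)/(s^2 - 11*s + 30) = (s^2 + 9*s + 18)/(s^2 - 11*s + 30)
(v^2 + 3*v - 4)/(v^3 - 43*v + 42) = (v + 4)/(v^2 + v - 42)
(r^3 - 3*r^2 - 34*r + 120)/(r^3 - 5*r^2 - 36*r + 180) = (r - 4)/(r - 6)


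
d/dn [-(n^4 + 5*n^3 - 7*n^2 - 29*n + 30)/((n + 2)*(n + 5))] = 2*(-n^3 - 3*n^2 + 10)/(n^2 + 4*n + 4)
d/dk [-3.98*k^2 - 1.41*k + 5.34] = -7.96*k - 1.41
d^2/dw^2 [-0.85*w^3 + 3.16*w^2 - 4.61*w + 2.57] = 6.32 - 5.1*w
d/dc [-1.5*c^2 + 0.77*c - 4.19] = 0.77 - 3.0*c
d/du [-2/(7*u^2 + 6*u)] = 4*(7*u + 3)/(u^2*(7*u + 6)^2)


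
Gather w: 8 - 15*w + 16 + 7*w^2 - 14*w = 7*w^2 - 29*w + 24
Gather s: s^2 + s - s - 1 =s^2 - 1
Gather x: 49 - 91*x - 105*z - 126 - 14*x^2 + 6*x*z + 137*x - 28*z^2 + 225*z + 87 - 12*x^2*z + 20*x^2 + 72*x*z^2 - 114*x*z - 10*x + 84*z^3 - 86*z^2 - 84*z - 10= x^2*(6 - 12*z) + x*(72*z^2 - 108*z + 36) + 84*z^3 - 114*z^2 + 36*z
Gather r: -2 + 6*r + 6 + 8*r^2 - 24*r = 8*r^2 - 18*r + 4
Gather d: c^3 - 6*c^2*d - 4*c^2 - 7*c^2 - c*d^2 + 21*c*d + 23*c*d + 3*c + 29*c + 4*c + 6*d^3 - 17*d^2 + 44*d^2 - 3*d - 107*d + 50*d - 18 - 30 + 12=c^3 - 11*c^2 + 36*c + 6*d^3 + d^2*(27 - c) + d*(-6*c^2 + 44*c - 60) - 36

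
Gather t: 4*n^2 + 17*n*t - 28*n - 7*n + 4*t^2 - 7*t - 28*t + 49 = 4*n^2 - 35*n + 4*t^2 + t*(17*n - 35) + 49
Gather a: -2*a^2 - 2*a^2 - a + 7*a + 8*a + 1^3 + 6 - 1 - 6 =-4*a^2 + 14*a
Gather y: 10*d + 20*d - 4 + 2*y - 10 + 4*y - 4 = 30*d + 6*y - 18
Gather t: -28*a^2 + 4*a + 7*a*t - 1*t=-28*a^2 + 4*a + t*(7*a - 1)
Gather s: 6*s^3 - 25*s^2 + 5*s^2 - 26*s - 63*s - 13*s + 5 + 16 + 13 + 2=6*s^3 - 20*s^2 - 102*s + 36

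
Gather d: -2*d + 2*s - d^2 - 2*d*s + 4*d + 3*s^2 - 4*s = -d^2 + d*(2 - 2*s) + 3*s^2 - 2*s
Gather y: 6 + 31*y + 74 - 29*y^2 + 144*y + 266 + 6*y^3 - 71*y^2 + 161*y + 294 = 6*y^3 - 100*y^2 + 336*y + 640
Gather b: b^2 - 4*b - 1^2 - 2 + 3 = b^2 - 4*b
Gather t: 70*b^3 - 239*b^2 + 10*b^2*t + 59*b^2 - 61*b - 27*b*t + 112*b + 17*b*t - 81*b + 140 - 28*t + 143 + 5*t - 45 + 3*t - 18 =70*b^3 - 180*b^2 - 30*b + t*(10*b^2 - 10*b - 20) + 220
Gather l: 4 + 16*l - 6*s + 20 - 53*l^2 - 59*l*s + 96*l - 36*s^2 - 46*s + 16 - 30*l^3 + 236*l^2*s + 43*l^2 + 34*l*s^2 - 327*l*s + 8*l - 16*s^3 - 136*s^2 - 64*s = -30*l^3 + l^2*(236*s - 10) + l*(34*s^2 - 386*s + 120) - 16*s^3 - 172*s^2 - 116*s + 40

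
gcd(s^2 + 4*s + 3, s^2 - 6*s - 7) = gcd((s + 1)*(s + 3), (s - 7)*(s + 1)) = s + 1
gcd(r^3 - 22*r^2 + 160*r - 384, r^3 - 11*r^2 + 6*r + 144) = r^2 - 14*r + 48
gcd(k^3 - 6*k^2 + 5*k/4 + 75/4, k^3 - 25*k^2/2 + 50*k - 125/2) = k^2 - 15*k/2 + 25/2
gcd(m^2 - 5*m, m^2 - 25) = m - 5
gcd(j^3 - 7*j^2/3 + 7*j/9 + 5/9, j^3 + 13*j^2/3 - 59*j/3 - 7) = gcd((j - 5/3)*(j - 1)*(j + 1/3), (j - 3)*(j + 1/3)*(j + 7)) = j + 1/3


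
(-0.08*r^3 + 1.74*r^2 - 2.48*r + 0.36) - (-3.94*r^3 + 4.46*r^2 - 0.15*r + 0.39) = 3.86*r^3 - 2.72*r^2 - 2.33*r - 0.03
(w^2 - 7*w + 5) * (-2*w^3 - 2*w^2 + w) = -2*w^5 + 12*w^4 + 5*w^3 - 17*w^2 + 5*w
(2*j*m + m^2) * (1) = 2*j*m + m^2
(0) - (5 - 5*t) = 5*t - 5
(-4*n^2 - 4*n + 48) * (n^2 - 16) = -4*n^4 - 4*n^3 + 112*n^2 + 64*n - 768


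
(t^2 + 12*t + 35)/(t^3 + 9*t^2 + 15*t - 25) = (t + 7)/(t^2 + 4*t - 5)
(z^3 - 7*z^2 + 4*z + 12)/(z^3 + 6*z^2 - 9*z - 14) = (z - 6)/(z + 7)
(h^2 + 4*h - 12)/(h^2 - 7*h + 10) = (h + 6)/(h - 5)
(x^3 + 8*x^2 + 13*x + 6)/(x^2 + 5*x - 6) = (x^2 + 2*x + 1)/(x - 1)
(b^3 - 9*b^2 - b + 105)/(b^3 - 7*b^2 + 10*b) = (b^2 - 4*b - 21)/(b*(b - 2))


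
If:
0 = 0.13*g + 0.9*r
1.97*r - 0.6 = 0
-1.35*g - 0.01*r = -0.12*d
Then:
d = -23.70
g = -2.11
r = 0.30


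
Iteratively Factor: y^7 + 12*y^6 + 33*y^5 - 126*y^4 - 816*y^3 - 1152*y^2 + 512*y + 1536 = (y + 4)*(y^6 + 8*y^5 + y^4 - 130*y^3 - 296*y^2 + 32*y + 384) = (y + 2)*(y + 4)*(y^5 + 6*y^4 - 11*y^3 - 108*y^2 - 80*y + 192) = (y + 2)*(y + 4)^2*(y^4 + 2*y^3 - 19*y^2 - 32*y + 48) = (y + 2)*(y + 3)*(y + 4)^2*(y^3 - y^2 - 16*y + 16) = (y - 1)*(y + 2)*(y + 3)*(y + 4)^2*(y^2 - 16) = (y - 4)*(y - 1)*(y + 2)*(y + 3)*(y + 4)^2*(y + 4)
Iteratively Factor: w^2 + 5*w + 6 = (w + 3)*(w + 2)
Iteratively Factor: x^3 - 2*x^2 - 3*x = (x - 3)*(x^2 + x) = x*(x - 3)*(x + 1)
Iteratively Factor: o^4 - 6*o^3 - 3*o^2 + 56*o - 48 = (o - 1)*(o^3 - 5*o^2 - 8*o + 48) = (o - 4)*(o - 1)*(o^2 - o - 12) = (o - 4)^2*(o - 1)*(o + 3)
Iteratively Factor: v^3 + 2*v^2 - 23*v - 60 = (v + 4)*(v^2 - 2*v - 15) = (v + 3)*(v + 4)*(v - 5)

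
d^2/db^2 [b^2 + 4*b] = 2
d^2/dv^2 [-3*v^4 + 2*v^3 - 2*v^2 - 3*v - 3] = -36*v^2 + 12*v - 4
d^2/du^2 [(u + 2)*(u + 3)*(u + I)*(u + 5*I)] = 12*u^2 + u*(30 + 36*I) + 2 + 60*I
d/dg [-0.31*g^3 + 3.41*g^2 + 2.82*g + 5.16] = -0.93*g^2 + 6.82*g + 2.82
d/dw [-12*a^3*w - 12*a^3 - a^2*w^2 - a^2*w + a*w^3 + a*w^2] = a*(-12*a^2 - 2*a*w - a + 3*w^2 + 2*w)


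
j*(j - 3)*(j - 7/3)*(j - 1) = j^4 - 19*j^3/3 + 37*j^2/3 - 7*j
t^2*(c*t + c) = c*t^3 + c*t^2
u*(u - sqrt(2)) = u^2 - sqrt(2)*u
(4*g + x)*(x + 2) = 4*g*x + 8*g + x^2 + 2*x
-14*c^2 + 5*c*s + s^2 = (-2*c + s)*(7*c + s)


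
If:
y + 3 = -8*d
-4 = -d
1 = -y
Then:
No Solution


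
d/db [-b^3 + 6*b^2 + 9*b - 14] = -3*b^2 + 12*b + 9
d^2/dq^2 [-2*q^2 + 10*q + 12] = -4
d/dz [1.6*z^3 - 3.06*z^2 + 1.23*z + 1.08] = 4.8*z^2 - 6.12*z + 1.23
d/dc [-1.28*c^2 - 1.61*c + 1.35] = -2.56*c - 1.61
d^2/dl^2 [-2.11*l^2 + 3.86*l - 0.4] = -4.22000000000000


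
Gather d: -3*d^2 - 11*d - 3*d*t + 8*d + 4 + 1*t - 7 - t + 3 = -3*d^2 + d*(-3*t - 3)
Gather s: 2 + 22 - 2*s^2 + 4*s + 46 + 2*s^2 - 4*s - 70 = 0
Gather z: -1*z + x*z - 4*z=z*(x - 5)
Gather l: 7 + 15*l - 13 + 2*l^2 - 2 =2*l^2 + 15*l - 8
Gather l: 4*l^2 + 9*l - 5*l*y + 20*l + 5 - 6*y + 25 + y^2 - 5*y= 4*l^2 + l*(29 - 5*y) + y^2 - 11*y + 30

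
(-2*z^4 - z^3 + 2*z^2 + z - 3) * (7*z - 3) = -14*z^5 - z^4 + 17*z^3 + z^2 - 24*z + 9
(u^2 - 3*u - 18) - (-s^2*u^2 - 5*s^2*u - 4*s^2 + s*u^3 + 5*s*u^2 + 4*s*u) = s^2*u^2 + 5*s^2*u + 4*s^2 - s*u^3 - 5*s*u^2 - 4*s*u + u^2 - 3*u - 18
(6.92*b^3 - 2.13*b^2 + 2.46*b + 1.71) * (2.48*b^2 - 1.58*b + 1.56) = 17.1616*b^5 - 16.216*b^4 + 20.2614*b^3 - 2.9688*b^2 + 1.1358*b + 2.6676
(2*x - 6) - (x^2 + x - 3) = -x^2 + x - 3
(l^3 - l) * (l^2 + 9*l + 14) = l^5 + 9*l^4 + 13*l^3 - 9*l^2 - 14*l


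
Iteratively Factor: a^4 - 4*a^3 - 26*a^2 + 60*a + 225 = (a + 3)*(a^3 - 7*a^2 - 5*a + 75) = (a - 5)*(a + 3)*(a^2 - 2*a - 15) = (a - 5)*(a + 3)^2*(a - 5)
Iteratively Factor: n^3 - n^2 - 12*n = (n)*(n^2 - n - 12) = n*(n - 4)*(n + 3)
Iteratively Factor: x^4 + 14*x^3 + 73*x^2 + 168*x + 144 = (x + 3)*(x^3 + 11*x^2 + 40*x + 48) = (x + 3)*(x + 4)*(x^2 + 7*x + 12) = (x + 3)*(x + 4)^2*(x + 3)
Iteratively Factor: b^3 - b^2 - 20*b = (b + 4)*(b^2 - 5*b) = b*(b + 4)*(b - 5)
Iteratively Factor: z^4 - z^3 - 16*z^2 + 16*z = (z - 1)*(z^3 - 16*z) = z*(z - 1)*(z^2 - 16) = z*(z - 4)*(z - 1)*(z + 4)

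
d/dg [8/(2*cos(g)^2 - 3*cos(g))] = 8*(4*cos(g) - 3)*sin(g)/((2*cos(g) - 3)^2*cos(g)^2)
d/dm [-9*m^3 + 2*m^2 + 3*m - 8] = -27*m^2 + 4*m + 3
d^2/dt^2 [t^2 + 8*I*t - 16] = 2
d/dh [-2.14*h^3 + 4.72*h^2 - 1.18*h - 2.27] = -6.42*h^2 + 9.44*h - 1.18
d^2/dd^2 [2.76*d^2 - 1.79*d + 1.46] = 5.52000000000000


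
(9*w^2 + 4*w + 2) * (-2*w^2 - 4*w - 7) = -18*w^4 - 44*w^3 - 83*w^2 - 36*w - 14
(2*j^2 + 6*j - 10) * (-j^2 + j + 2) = -2*j^4 - 4*j^3 + 20*j^2 + 2*j - 20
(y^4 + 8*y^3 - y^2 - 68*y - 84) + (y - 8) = y^4 + 8*y^3 - y^2 - 67*y - 92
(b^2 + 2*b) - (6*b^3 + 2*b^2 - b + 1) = -6*b^3 - b^2 + 3*b - 1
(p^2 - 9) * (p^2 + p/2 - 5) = p^4 + p^3/2 - 14*p^2 - 9*p/2 + 45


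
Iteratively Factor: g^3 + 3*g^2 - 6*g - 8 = (g + 4)*(g^2 - g - 2) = (g + 1)*(g + 4)*(g - 2)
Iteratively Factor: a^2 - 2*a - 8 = (a + 2)*(a - 4)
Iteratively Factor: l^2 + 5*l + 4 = (l + 1)*(l + 4)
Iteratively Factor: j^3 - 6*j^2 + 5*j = (j - 1)*(j^2 - 5*j) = j*(j - 1)*(j - 5)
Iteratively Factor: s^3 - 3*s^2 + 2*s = (s)*(s^2 - 3*s + 2) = s*(s - 1)*(s - 2)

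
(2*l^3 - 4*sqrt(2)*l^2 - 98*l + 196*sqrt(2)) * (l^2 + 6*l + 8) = 2*l^5 - 4*sqrt(2)*l^4 + 12*l^4 - 82*l^3 - 24*sqrt(2)*l^3 - 588*l^2 + 164*sqrt(2)*l^2 - 784*l + 1176*sqrt(2)*l + 1568*sqrt(2)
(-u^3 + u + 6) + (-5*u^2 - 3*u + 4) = -u^3 - 5*u^2 - 2*u + 10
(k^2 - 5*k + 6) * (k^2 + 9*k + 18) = k^4 + 4*k^3 - 21*k^2 - 36*k + 108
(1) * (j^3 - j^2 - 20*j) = j^3 - j^2 - 20*j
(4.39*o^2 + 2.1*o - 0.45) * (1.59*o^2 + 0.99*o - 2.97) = 6.9801*o^4 + 7.6851*o^3 - 11.6748*o^2 - 6.6825*o + 1.3365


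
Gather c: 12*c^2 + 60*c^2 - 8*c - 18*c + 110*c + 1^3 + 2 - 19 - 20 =72*c^2 + 84*c - 36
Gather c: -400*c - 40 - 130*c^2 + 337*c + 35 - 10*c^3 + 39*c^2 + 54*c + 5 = -10*c^3 - 91*c^2 - 9*c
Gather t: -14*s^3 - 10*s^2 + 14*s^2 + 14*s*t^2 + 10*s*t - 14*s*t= -14*s^3 + 4*s^2 + 14*s*t^2 - 4*s*t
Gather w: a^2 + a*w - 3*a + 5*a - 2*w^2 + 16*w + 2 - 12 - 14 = a^2 + 2*a - 2*w^2 + w*(a + 16) - 24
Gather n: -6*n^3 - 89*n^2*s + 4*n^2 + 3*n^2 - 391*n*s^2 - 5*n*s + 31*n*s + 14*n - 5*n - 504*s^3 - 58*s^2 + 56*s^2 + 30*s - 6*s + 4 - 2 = -6*n^3 + n^2*(7 - 89*s) + n*(-391*s^2 + 26*s + 9) - 504*s^3 - 2*s^2 + 24*s + 2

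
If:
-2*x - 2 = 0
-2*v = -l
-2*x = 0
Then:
No Solution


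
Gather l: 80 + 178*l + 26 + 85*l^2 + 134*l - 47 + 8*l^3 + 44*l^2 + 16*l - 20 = 8*l^3 + 129*l^2 + 328*l + 39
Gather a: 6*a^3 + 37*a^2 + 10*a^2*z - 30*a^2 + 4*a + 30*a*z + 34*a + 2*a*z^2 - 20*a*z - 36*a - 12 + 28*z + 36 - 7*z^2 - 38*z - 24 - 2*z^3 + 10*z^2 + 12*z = 6*a^3 + a^2*(10*z + 7) + a*(2*z^2 + 10*z + 2) - 2*z^3 + 3*z^2 + 2*z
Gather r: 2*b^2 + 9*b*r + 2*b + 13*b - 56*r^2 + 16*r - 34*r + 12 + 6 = 2*b^2 + 15*b - 56*r^2 + r*(9*b - 18) + 18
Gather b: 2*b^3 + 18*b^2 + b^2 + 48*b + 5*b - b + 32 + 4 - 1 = 2*b^3 + 19*b^2 + 52*b + 35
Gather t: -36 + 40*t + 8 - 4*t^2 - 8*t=-4*t^2 + 32*t - 28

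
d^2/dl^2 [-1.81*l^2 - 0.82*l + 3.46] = -3.62000000000000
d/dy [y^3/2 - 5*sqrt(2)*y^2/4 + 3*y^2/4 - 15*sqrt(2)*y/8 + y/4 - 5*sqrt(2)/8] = 3*y^2/2 - 5*sqrt(2)*y/2 + 3*y/2 - 15*sqrt(2)/8 + 1/4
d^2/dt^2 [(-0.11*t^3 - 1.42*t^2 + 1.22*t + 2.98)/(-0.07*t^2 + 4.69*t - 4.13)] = (5.695956*t^3 - 15.334746*t^2 + 19.24377*t - 128.194192)/(0.000343*t^6 - 0.068943*t^5 + 4.679892*t^4 - 111.296983*t^3 + 276.113628*t^2 - 239.990583*t + 70.444997)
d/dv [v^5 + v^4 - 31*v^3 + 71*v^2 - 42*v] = 5*v^4 + 4*v^3 - 93*v^2 + 142*v - 42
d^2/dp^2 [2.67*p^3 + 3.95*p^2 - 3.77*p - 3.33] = 16.02*p + 7.9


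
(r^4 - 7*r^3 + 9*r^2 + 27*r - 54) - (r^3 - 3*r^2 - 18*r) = r^4 - 8*r^3 + 12*r^2 + 45*r - 54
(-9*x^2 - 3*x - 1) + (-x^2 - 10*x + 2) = -10*x^2 - 13*x + 1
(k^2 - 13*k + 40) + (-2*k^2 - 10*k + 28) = -k^2 - 23*k + 68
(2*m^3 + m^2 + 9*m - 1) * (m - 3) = 2*m^4 - 5*m^3 + 6*m^2 - 28*m + 3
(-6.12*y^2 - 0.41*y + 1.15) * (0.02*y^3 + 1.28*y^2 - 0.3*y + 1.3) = -0.1224*y^5 - 7.8418*y^4 + 1.3342*y^3 - 6.361*y^2 - 0.878*y + 1.495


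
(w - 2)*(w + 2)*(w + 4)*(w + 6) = w^4 + 10*w^3 + 20*w^2 - 40*w - 96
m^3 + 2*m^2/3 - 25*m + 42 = (m - 3)*(m - 7/3)*(m + 6)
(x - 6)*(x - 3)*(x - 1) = x^3 - 10*x^2 + 27*x - 18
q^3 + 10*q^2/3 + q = q*(q + 1/3)*(q + 3)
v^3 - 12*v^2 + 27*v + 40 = (v - 8)*(v - 5)*(v + 1)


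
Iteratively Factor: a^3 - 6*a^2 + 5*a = (a - 5)*(a^2 - a) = (a - 5)*(a - 1)*(a)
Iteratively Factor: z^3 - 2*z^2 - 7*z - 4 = (z + 1)*(z^2 - 3*z - 4) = (z + 1)^2*(z - 4)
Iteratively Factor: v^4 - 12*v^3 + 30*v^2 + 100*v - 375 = (v + 3)*(v^3 - 15*v^2 + 75*v - 125) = (v - 5)*(v + 3)*(v^2 - 10*v + 25) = (v - 5)^2*(v + 3)*(v - 5)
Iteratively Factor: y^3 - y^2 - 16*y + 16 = (y - 4)*(y^2 + 3*y - 4) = (y - 4)*(y + 4)*(y - 1)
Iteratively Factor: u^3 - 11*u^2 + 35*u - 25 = (u - 5)*(u^2 - 6*u + 5) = (u - 5)*(u - 1)*(u - 5)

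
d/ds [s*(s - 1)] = 2*s - 1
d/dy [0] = 0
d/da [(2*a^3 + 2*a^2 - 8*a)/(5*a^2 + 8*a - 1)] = 2*(5*a^4 + 16*a^3 + 25*a^2 - 2*a + 4)/(25*a^4 + 80*a^3 + 54*a^2 - 16*a + 1)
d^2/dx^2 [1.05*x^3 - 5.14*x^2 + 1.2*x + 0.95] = 6.3*x - 10.28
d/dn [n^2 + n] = 2*n + 1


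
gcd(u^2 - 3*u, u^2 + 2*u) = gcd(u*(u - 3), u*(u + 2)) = u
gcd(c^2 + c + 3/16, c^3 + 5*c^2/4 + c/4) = c + 1/4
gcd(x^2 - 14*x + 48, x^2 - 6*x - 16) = x - 8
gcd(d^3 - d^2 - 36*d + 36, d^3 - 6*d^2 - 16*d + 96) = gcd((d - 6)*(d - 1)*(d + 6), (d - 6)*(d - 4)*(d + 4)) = d - 6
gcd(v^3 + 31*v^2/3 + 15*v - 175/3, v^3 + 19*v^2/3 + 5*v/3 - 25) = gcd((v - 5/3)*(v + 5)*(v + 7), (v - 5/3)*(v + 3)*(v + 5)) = v^2 + 10*v/3 - 25/3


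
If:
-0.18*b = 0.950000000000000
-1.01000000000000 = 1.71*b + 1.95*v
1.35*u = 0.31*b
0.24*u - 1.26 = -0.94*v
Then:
No Solution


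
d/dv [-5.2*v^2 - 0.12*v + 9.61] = -10.4*v - 0.12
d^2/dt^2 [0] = 0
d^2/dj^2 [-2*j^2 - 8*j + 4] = -4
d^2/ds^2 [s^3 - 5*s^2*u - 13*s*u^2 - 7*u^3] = 6*s - 10*u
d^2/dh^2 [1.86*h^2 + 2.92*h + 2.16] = 3.72000000000000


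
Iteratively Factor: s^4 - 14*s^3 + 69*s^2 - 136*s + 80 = (s - 4)*(s^3 - 10*s^2 + 29*s - 20) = (s - 4)^2*(s^2 - 6*s + 5) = (s - 5)*(s - 4)^2*(s - 1)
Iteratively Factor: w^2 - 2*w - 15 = (w - 5)*(w + 3)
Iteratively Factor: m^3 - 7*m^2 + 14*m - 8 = (m - 4)*(m^2 - 3*m + 2) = (m - 4)*(m - 2)*(m - 1)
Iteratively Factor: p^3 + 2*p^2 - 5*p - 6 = (p - 2)*(p^2 + 4*p + 3) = (p - 2)*(p + 1)*(p + 3)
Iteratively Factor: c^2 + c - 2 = (c - 1)*(c + 2)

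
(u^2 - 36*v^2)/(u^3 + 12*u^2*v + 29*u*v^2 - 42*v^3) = (u - 6*v)/(u^2 + 6*u*v - 7*v^2)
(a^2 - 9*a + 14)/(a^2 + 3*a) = (a^2 - 9*a + 14)/(a*(a + 3))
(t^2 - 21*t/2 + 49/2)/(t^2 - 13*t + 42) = (t - 7/2)/(t - 6)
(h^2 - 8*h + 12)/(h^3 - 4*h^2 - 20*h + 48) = 1/(h + 4)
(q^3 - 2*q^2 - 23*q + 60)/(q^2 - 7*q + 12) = q + 5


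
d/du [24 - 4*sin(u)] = -4*cos(u)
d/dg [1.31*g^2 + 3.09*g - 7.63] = 2.62*g + 3.09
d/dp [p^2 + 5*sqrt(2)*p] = 2*p + 5*sqrt(2)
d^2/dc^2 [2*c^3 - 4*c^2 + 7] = 12*c - 8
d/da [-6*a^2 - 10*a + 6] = -12*a - 10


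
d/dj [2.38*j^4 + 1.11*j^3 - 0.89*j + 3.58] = 9.52*j^3 + 3.33*j^2 - 0.89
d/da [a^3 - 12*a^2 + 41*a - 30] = 3*a^2 - 24*a + 41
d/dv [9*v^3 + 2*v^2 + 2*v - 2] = 27*v^2 + 4*v + 2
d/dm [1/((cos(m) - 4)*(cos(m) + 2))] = 2*(cos(m) - 1)*sin(m)/((cos(m) - 4)^2*(cos(m) + 2)^2)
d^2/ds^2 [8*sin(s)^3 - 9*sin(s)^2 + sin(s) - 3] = -7*sin(s) + 18*sin(3*s) - 18*cos(2*s)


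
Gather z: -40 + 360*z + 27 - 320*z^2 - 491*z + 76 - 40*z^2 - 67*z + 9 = -360*z^2 - 198*z + 72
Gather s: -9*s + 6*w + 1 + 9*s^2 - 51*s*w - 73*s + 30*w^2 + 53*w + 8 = 9*s^2 + s*(-51*w - 82) + 30*w^2 + 59*w + 9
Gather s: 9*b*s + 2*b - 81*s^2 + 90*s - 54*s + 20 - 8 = 2*b - 81*s^2 + s*(9*b + 36) + 12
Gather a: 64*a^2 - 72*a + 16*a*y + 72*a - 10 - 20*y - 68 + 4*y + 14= 64*a^2 + 16*a*y - 16*y - 64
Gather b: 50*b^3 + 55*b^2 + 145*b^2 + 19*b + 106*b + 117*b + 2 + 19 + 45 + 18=50*b^3 + 200*b^2 + 242*b + 84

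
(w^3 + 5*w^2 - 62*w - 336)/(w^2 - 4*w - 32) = (w^2 + 13*w + 42)/(w + 4)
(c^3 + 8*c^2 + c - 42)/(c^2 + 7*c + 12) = (c^2 + 5*c - 14)/(c + 4)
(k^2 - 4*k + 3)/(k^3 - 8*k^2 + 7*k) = (k - 3)/(k*(k - 7))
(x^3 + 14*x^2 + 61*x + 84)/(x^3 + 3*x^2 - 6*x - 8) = (x^2 + 10*x + 21)/(x^2 - x - 2)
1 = 1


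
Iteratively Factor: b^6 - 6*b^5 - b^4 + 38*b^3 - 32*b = (b)*(b^5 - 6*b^4 - b^3 + 38*b^2 - 32) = b*(b + 1)*(b^4 - 7*b^3 + 6*b^2 + 32*b - 32) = b*(b - 4)*(b + 1)*(b^3 - 3*b^2 - 6*b + 8) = b*(b - 4)^2*(b + 1)*(b^2 + b - 2) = b*(b - 4)^2*(b + 1)*(b + 2)*(b - 1)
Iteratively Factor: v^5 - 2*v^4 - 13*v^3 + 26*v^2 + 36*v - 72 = (v + 2)*(v^4 - 4*v^3 - 5*v^2 + 36*v - 36) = (v - 2)*(v + 2)*(v^3 - 2*v^2 - 9*v + 18) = (v - 3)*(v - 2)*(v + 2)*(v^2 + v - 6) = (v - 3)*(v - 2)^2*(v + 2)*(v + 3)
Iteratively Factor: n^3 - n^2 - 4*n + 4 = (n + 2)*(n^2 - 3*n + 2) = (n - 2)*(n + 2)*(n - 1)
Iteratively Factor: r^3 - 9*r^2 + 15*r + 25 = (r - 5)*(r^2 - 4*r - 5) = (r - 5)*(r + 1)*(r - 5)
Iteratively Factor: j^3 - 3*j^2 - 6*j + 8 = (j - 4)*(j^2 + j - 2) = (j - 4)*(j - 1)*(j + 2)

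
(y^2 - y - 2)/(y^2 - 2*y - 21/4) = 4*(-y^2 + y + 2)/(-4*y^2 + 8*y + 21)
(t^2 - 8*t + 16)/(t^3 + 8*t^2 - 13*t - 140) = (t - 4)/(t^2 + 12*t + 35)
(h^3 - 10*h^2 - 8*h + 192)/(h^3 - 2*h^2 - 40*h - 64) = (h - 6)/(h + 2)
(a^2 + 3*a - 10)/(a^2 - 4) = (a + 5)/(a + 2)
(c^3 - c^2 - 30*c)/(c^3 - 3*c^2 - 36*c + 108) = c*(c + 5)/(c^2 + 3*c - 18)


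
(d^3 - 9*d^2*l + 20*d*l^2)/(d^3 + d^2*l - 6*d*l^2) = (d^2 - 9*d*l + 20*l^2)/(d^2 + d*l - 6*l^2)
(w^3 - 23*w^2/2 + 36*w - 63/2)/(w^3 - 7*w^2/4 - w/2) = 2*(-2*w^3 + 23*w^2 - 72*w + 63)/(w*(-4*w^2 + 7*w + 2))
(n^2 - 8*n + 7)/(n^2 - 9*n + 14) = (n - 1)/(n - 2)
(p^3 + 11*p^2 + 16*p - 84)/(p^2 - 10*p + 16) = (p^2 + 13*p + 42)/(p - 8)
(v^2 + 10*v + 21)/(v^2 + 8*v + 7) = (v + 3)/(v + 1)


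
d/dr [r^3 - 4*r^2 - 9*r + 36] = 3*r^2 - 8*r - 9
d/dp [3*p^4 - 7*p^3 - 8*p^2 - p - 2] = 12*p^3 - 21*p^2 - 16*p - 1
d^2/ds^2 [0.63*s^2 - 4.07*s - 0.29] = 1.26000000000000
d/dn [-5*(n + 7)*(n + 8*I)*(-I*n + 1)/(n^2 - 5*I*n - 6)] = (5*I*n^4 + 50*n^3 + n^2*(490 + 175*I) + n*(540 + 140*I) + 3290 + 240*I)/(n^4 - 10*I*n^3 - 37*n^2 + 60*I*n + 36)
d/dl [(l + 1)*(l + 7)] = 2*l + 8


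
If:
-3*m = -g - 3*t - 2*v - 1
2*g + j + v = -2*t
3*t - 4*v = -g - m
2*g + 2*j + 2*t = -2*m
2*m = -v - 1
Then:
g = 11/16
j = 1/4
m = -5/16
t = -5/8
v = -3/8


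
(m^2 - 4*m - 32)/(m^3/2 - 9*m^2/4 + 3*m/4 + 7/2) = 4*(m^2 - 4*m - 32)/(2*m^3 - 9*m^2 + 3*m + 14)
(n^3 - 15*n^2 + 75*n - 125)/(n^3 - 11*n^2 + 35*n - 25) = (n - 5)/(n - 1)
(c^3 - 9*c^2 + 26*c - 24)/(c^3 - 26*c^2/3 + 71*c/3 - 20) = 3*(c - 2)/(3*c - 5)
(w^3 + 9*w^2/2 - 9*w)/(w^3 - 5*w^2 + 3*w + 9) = w*(2*w^2 + 9*w - 18)/(2*(w^3 - 5*w^2 + 3*w + 9))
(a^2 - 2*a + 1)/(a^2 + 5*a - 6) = (a - 1)/(a + 6)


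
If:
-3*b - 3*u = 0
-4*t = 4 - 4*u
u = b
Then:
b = 0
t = -1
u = 0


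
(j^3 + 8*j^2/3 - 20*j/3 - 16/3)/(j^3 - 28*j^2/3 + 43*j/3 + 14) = (j^2 + 2*j - 8)/(j^2 - 10*j + 21)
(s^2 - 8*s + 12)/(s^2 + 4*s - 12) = (s - 6)/(s + 6)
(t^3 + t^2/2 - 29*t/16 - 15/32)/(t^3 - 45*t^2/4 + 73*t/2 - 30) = (8*t^2 + 14*t + 3)/(8*(t^2 - 10*t + 24))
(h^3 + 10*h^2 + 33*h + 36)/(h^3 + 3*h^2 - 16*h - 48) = (h + 3)/(h - 4)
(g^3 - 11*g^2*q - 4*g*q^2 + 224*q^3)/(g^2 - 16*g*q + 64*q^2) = (-g^2 + 3*g*q + 28*q^2)/(-g + 8*q)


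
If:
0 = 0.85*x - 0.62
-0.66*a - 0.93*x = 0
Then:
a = -1.03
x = 0.73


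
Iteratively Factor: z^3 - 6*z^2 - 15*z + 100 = (z + 4)*(z^2 - 10*z + 25) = (z - 5)*(z + 4)*(z - 5)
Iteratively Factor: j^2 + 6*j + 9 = (j + 3)*(j + 3)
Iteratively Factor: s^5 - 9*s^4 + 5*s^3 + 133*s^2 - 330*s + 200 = (s - 5)*(s^4 - 4*s^3 - 15*s^2 + 58*s - 40) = (s - 5)*(s + 4)*(s^3 - 8*s^2 + 17*s - 10) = (s - 5)*(s - 2)*(s + 4)*(s^2 - 6*s + 5) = (s - 5)*(s - 2)*(s - 1)*(s + 4)*(s - 5)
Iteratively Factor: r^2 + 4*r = (r + 4)*(r)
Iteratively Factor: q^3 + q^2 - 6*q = (q + 3)*(q^2 - 2*q) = q*(q + 3)*(q - 2)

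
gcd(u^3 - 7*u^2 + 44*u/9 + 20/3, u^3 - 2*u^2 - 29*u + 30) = u - 6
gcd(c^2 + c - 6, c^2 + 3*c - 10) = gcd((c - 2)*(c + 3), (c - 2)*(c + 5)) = c - 2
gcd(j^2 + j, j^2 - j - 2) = j + 1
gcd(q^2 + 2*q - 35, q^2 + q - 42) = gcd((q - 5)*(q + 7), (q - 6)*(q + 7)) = q + 7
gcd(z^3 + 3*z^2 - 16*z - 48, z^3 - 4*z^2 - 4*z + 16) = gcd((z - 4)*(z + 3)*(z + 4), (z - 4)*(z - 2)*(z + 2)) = z - 4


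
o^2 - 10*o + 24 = (o - 6)*(o - 4)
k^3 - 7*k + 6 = (k - 2)*(k - 1)*(k + 3)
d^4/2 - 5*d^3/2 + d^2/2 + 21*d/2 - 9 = (d/2 + 1)*(d - 3)^2*(d - 1)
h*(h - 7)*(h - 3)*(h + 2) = h^4 - 8*h^3 + h^2 + 42*h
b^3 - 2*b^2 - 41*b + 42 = (b - 7)*(b - 1)*(b + 6)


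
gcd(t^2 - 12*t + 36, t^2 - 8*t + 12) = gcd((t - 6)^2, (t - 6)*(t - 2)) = t - 6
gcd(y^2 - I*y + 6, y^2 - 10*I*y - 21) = y - 3*I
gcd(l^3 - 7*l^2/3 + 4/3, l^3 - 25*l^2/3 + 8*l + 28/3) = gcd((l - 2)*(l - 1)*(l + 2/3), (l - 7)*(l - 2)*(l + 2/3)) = l^2 - 4*l/3 - 4/3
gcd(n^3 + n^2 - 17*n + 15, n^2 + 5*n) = n + 5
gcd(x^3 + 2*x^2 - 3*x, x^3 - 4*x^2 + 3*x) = x^2 - x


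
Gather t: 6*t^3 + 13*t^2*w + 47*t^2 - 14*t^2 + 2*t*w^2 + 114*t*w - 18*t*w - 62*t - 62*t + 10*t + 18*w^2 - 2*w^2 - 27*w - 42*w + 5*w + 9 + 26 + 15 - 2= 6*t^3 + t^2*(13*w + 33) + t*(2*w^2 + 96*w - 114) + 16*w^2 - 64*w + 48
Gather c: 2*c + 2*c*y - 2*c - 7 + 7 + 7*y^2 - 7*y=2*c*y + 7*y^2 - 7*y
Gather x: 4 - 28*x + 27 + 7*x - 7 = 24 - 21*x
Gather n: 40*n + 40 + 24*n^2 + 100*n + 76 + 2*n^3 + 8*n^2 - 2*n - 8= 2*n^3 + 32*n^2 + 138*n + 108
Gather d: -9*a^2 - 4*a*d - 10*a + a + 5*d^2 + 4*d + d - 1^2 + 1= -9*a^2 - 9*a + 5*d^2 + d*(5 - 4*a)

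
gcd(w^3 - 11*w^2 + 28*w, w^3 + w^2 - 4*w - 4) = 1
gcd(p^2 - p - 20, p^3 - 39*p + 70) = p - 5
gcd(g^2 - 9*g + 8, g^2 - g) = g - 1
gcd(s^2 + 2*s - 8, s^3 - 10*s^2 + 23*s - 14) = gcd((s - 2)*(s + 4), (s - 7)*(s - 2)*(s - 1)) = s - 2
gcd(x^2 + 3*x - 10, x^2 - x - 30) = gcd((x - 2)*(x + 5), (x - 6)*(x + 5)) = x + 5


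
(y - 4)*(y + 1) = y^2 - 3*y - 4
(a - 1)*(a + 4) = a^2 + 3*a - 4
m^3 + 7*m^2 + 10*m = m*(m + 2)*(m + 5)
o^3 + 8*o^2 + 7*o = o*(o + 1)*(o + 7)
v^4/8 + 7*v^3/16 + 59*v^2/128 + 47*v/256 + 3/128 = (v/4 + 1/2)*(v/2 + 1/4)*(v + 1/4)*(v + 3/4)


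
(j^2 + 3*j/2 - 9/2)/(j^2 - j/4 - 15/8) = 4*(j + 3)/(4*j + 5)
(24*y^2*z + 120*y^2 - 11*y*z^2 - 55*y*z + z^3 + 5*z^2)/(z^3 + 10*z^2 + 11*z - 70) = (24*y^2 - 11*y*z + z^2)/(z^2 + 5*z - 14)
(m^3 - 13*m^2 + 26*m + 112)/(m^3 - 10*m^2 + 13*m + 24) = (m^2 - 5*m - 14)/(m^2 - 2*m - 3)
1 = 1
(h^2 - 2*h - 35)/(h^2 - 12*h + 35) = (h + 5)/(h - 5)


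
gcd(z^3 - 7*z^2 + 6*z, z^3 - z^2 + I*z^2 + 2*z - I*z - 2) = z - 1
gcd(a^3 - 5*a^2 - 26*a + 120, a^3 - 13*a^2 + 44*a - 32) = a - 4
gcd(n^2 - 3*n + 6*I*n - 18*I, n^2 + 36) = n + 6*I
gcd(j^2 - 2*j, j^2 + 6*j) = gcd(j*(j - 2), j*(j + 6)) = j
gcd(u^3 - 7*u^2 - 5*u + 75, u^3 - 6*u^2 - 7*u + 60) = u^2 - 2*u - 15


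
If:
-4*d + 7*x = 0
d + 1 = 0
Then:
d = -1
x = -4/7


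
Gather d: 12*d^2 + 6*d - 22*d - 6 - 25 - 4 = 12*d^2 - 16*d - 35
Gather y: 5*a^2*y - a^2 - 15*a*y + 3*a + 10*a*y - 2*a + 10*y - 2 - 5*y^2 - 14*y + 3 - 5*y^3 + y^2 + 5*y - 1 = -a^2 + a - 5*y^3 - 4*y^2 + y*(5*a^2 - 5*a + 1)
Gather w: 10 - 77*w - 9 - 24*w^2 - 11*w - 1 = -24*w^2 - 88*w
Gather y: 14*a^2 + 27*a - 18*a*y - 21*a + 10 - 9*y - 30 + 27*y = 14*a^2 + 6*a + y*(18 - 18*a) - 20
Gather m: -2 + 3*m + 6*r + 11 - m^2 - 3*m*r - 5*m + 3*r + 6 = -m^2 + m*(-3*r - 2) + 9*r + 15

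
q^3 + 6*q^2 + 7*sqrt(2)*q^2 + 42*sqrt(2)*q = q*(q + 6)*(q + 7*sqrt(2))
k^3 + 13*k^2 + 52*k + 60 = (k + 2)*(k + 5)*(k + 6)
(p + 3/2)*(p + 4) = p^2 + 11*p/2 + 6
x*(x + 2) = x^2 + 2*x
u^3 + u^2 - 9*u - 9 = (u - 3)*(u + 1)*(u + 3)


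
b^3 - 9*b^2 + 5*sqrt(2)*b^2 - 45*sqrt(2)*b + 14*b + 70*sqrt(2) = (b - 7)*(b - 2)*(b + 5*sqrt(2))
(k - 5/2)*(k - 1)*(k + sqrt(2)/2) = k^3 - 7*k^2/2 + sqrt(2)*k^2/2 - 7*sqrt(2)*k/4 + 5*k/2 + 5*sqrt(2)/4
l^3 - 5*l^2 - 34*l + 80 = (l - 8)*(l - 2)*(l + 5)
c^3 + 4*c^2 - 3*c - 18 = (c - 2)*(c + 3)^2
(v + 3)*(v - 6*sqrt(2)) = v^2 - 6*sqrt(2)*v + 3*v - 18*sqrt(2)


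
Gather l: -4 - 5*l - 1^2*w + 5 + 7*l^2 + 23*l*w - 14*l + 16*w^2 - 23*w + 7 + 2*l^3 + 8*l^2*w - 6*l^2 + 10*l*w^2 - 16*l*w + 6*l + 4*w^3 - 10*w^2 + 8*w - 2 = 2*l^3 + l^2*(8*w + 1) + l*(10*w^2 + 7*w - 13) + 4*w^3 + 6*w^2 - 16*w + 6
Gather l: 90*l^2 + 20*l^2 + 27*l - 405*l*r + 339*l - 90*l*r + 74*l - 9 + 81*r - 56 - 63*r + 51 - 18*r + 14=110*l^2 + l*(440 - 495*r)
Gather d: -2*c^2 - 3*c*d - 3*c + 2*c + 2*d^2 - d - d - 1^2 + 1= -2*c^2 - c + 2*d^2 + d*(-3*c - 2)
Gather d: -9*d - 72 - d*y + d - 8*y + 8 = d*(-y - 8) - 8*y - 64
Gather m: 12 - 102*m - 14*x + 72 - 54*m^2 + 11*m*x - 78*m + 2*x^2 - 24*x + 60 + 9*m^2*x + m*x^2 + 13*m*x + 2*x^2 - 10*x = m^2*(9*x - 54) + m*(x^2 + 24*x - 180) + 4*x^2 - 48*x + 144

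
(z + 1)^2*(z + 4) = z^3 + 6*z^2 + 9*z + 4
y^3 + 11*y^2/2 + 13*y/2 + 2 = (y + 1/2)*(y + 1)*(y + 4)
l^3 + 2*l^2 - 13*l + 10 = (l - 2)*(l - 1)*(l + 5)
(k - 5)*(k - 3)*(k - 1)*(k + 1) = k^4 - 8*k^3 + 14*k^2 + 8*k - 15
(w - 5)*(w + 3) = w^2 - 2*w - 15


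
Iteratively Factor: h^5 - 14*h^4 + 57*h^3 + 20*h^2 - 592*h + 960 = (h - 4)*(h^4 - 10*h^3 + 17*h^2 + 88*h - 240) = (h - 4)^2*(h^3 - 6*h^2 - 7*h + 60) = (h - 4)^3*(h^2 - 2*h - 15) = (h - 4)^3*(h + 3)*(h - 5)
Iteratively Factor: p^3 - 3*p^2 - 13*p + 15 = (p - 1)*(p^2 - 2*p - 15) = (p - 5)*(p - 1)*(p + 3)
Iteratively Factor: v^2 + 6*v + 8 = (v + 2)*(v + 4)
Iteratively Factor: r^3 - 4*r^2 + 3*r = (r)*(r^2 - 4*r + 3) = r*(r - 1)*(r - 3)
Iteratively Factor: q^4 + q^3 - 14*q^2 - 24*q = (q + 3)*(q^3 - 2*q^2 - 8*q) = q*(q + 3)*(q^2 - 2*q - 8) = q*(q + 2)*(q + 3)*(q - 4)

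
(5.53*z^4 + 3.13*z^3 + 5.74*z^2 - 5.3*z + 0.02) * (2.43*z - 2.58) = 13.4379*z^5 - 6.6615*z^4 + 5.8728*z^3 - 27.6882*z^2 + 13.7226*z - 0.0516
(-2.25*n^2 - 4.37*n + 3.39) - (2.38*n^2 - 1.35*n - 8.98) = -4.63*n^2 - 3.02*n + 12.37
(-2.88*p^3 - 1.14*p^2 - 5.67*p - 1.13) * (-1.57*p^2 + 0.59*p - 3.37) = 4.5216*p^5 + 0.0906*p^4 + 17.9349*p^3 + 2.2706*p^2 + 18.4412*p + 3.8081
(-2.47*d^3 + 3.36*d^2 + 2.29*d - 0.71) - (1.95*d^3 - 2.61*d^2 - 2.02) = -4.42*d^3 + 5.97*d^2 + 2.29*d + 1.31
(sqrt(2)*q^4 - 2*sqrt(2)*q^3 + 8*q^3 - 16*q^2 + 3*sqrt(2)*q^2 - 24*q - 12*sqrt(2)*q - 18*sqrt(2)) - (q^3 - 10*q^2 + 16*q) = sqrt(2)*q^4 - 2*sqrt(2)*q^3 + 7*q^3 - 6*q^2 + 3*sqrt(2)*q^2 - 40*q - 12*sqrt(2)*q - 18*sqrt(2)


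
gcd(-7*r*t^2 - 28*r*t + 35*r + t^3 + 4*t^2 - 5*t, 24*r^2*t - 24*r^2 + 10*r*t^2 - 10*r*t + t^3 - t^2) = t - 1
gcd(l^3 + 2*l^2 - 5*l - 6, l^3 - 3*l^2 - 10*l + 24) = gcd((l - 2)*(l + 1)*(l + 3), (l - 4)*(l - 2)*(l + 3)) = l^2 + l - 6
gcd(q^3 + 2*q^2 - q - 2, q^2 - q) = q - 1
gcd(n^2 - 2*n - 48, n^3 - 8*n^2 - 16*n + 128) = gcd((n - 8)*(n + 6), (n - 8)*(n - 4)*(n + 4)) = n - 8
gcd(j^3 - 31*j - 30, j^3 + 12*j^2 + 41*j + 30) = j^2 + 6*j + 5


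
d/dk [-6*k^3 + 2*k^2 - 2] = 2*k*(2 - 9*k)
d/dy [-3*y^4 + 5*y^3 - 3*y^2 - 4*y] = -12*y^3 + 15*y^2 - 6*y - 4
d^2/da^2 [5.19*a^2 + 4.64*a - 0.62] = 10.3800000000000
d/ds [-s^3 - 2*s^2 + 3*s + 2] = -3*s^2 - 4*s + 3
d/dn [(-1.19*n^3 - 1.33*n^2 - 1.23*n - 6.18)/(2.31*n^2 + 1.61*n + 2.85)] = (-2.7489*n^4 - 3.8318*n^3 - 9.4745*n^2 + 20.9706*n + 6.4443)/(5.3361*n^4 + 7.4382*n^3 + 15.7591*n^2 + 9.177*n + 8.1225)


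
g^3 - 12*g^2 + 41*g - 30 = (g - 6)*(g - 5)*(g - 1)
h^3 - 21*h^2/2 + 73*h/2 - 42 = (h - 4)*(h - 7/2)*(h - 3)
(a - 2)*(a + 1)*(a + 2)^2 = a^4 + 3*a^3 - 2*a^2 - 12*a - 8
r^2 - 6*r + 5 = (r - 5)*(r - 1)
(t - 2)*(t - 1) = t^2 - 3*t + 2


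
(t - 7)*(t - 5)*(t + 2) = t^3 - 10*t^2 + 11*t + 70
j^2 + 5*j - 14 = (j - 2)*(j + 7)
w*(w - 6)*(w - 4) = w^3 - 10*w^2 + 24*w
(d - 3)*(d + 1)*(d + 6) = d^3 + 4*d^2 - 15*d - 18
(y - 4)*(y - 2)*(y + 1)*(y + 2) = y^4 - 3*y^3 - 8*y^2 + 12*y + 16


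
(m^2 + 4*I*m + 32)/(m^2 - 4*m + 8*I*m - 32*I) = (m - 4*I)/(m - 4)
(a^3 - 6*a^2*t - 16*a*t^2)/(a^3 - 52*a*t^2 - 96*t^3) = a/(a + 6*t)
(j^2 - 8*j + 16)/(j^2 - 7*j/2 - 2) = 2*(j - 4)/(2*j + 1)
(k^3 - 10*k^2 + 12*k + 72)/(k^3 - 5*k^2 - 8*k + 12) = (k - 6)/(k - 1)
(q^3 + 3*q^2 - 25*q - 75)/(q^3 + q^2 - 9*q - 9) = (q^2 - 25)/(q^2 - 2*q - 3)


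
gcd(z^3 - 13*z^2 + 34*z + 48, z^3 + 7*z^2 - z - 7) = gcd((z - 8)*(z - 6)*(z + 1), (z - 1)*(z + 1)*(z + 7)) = z + 1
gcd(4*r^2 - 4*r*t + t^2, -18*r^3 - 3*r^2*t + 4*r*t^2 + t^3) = 2*r - t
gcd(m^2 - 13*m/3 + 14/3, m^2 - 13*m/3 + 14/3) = m^2 - 13*m/3 + 14/3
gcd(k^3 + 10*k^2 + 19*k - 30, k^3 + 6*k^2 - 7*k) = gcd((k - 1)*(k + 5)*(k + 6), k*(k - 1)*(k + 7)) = k - 1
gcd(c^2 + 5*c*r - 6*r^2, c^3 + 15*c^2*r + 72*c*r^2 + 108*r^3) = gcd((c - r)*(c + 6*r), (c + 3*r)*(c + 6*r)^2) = c + 6*r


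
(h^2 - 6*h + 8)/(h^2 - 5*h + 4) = (h - 2)/(h - 1)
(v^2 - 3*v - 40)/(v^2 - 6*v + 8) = (v^2 - 3*v - 40)/(v^2 - 6*v + 8)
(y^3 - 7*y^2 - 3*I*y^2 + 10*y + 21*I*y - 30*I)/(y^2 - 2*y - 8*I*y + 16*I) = (y^2 - y*(5 + 3*I) + 15*I)/(y - 8*I)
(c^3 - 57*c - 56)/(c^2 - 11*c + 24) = (c^2 + 8*c + 7)/(c - 3)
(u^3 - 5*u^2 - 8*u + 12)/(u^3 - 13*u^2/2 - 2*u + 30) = 2*(u - 1)/(2*u - 5)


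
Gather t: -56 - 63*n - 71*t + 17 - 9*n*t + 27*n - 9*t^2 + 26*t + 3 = -36*n - 9*t^2 + t*(-9*n - 45) - 36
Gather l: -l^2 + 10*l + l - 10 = -l^2 + 11*l - 10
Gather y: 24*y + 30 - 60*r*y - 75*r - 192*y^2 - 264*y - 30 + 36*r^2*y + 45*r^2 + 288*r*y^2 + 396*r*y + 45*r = 45*r^2 - 30*r + y^2*(288*r - 192) + y*(36*r^2 + 336*r - 240)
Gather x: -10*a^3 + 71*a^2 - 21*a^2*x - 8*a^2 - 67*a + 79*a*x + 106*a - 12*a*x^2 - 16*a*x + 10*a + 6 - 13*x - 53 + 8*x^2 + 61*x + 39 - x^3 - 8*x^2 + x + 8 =-10*a^3 + 63*a^2 - 12*a*x^2 + 49*a - x^3 + x*(-21*a^2 + 63*a + 49)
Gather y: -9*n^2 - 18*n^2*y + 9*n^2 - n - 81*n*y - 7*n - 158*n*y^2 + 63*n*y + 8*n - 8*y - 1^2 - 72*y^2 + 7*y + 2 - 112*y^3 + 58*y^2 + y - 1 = -112*y^3 + y^2*(-158*n - 14) + y*(-18*n^2 - 18*n)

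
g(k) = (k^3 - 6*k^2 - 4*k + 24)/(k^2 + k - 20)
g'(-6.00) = -24.64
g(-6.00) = -38.40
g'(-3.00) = -5.36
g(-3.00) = 3.21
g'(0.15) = 0.21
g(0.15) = -1.17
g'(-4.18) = -37.13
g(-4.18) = 20.45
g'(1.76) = 0.97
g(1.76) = -0.25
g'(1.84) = 1.02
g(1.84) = -0.17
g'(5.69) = 1.71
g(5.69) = -0.49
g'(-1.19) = -0.67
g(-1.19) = -0.94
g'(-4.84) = -1001.57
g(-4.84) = 148.88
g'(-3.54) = -10.99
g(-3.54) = 7.39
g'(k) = (-2*k - 1)*(k^3 - 6*k^2 - 4*k + 24)/(k^2 + k - 20)^2 + (3*k^2 - 12*k - 4)/(k^2 + k - 20)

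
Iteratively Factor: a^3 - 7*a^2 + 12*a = (a - 3)*(a^2 - 4*a) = (a - 4)*(a - 3)*(a)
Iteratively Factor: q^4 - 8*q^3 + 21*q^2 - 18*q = (q - 3)*(q^3 - 5*q^2 + 6*q) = (q - 3)^2*(q^2 - 2*q) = q*(q - 3)^2*(q - 2)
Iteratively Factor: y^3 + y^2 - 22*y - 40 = (y - 5)*(y^2 + 6*y + 8) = (y - 5)*(y + 2)*(y + 4)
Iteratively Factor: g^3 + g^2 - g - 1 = (g + 1)*(g^2 - 1) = (g + 1)^2*(g - 1)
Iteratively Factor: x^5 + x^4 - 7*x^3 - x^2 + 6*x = (x - 2)*(x^4 + 3*x^3 - x^2 - 3*x) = x*(x - 2)*(x^3 + 3*x^2 - x - 3) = x*(x - 2)*(x + 3)*(x^2 - 1) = x*(x - 2)*(x - 1)*(x + 3)*(x + 1)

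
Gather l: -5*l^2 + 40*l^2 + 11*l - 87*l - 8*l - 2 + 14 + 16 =35*l^2 - 84*l + 28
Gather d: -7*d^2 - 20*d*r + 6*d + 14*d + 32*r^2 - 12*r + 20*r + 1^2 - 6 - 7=-7*d^2 + d*(20 - 20*r) + 32*r^2 + 8*r - 12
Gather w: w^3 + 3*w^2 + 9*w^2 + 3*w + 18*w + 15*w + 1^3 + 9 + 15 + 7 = w^3 + 12*w^2 + 36*w + 32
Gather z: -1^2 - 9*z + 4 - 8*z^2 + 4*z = -8*z^2 - 5*z + 3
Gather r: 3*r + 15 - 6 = 3*r + 9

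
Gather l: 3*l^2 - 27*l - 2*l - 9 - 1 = 3*l^2 - 29*l - 10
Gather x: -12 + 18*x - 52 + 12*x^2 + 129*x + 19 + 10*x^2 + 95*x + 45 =22*x^2 + 242*x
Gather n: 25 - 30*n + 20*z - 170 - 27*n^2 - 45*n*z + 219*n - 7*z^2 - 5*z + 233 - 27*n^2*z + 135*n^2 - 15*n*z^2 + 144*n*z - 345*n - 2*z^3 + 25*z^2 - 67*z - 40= n^2*(108 - 27*z) + n*(-15*z^2 + 99*z - 156) - 2*z^3 + 18*z^2 - 52*z + 48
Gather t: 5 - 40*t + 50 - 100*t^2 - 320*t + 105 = -100*t^2 - 360*t + 160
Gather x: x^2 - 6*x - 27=x^2 - 6*x - 27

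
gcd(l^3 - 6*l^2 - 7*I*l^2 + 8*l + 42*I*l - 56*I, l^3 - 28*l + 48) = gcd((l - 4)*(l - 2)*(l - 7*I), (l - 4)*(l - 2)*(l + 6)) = l^2 - 6*l + 8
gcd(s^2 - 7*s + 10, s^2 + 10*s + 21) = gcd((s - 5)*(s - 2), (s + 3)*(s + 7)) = 1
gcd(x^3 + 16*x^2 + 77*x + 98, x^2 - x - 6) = x + 2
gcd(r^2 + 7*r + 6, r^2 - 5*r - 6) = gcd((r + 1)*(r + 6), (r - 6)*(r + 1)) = r + 1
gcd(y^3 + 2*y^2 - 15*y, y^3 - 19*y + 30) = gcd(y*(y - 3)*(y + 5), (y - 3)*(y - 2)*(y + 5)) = y^2 + 2*y - 15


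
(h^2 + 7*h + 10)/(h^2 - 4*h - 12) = (h + 5)/(h - 6)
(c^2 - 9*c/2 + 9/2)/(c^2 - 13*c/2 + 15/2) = (c - 3)/(c - 5)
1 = 1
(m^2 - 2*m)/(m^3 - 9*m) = (m - 2)/(m^2 - 9)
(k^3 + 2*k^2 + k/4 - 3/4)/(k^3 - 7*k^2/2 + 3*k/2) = (2*k^2 + 5*k + 3)/(2*k*(k - 3))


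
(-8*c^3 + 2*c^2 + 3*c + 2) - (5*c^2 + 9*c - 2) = -8*c^3 - 3*c^2 - 6*c + 4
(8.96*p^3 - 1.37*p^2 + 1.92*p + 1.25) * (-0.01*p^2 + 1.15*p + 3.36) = -0.0896*p^5 + 10.3177*p^4 + 28.5109*p^3 - 2.4077*p^2 + 7.8887*p + 4.2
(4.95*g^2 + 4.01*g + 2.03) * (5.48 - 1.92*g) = -9.504*g^3 + 19.4268*g^2 + 18.0772*g + 11.1244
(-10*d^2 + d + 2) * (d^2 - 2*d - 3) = -10*d^4 + 21*d^3 + 30*d^2 - 7*d - 6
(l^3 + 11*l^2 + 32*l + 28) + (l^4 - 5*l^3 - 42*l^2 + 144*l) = l^4 - 4*l^3 - 31*l^2 + 176*l + 28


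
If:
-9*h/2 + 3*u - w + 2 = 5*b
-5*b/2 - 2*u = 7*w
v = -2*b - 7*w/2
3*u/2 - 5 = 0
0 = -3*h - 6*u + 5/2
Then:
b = 3293/390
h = -35/6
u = 10/3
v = -4679/1560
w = -619/156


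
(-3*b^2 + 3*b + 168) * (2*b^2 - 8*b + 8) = -6*b^4 + 30*b^3 + 288*b^2 - 1320*b + 1344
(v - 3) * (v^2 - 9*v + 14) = v^3 - 12*v^2 + 41*v - 42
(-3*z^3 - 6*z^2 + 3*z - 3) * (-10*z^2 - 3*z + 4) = 30*z^5 + 69*z^4 - 24*z^3 - 3*z^2 + 21*z - 12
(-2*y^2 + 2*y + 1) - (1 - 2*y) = -2*y^2 + 4*y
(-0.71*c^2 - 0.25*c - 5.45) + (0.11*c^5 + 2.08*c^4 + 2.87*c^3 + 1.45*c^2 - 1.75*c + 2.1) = 0.11*c^5 + 2.08*c^4 + 2.87*c^3 + 0.74*c^2 - 2.0*c - 3.35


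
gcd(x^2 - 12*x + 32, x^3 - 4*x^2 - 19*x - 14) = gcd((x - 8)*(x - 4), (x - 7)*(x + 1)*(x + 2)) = 1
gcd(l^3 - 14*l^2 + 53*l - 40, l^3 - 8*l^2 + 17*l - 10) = l^2 - 6*l + 5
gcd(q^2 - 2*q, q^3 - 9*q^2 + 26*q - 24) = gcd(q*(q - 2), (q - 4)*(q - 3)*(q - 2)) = q - 2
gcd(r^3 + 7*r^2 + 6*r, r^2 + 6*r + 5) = r + 1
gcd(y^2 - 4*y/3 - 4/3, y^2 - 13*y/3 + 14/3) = y - 2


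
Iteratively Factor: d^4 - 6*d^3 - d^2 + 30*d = (d)*(d^3 - 6*d^2 - d + 30) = d*(d - 3)*(d^2 - 3*d - 10) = d*(d - 3)*(d + 2)*(d - 5)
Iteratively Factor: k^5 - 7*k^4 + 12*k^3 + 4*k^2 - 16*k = (k + 1)*(k^4 - 8*k^3 + 20*k^2 - 16*k) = k*(k + 1)*(k^3 - 8*k^2 + 20*k - 16) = k*(k - 4)*(k + 1)*(k^2 - 4*k + 4) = k*(k - 4)*(k - 2)*(k + 1)*(k - 2)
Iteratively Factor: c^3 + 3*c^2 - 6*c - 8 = (c + 1)*(c^2 + 2*c - 8) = (c + 1)*(c + 4)*(c - 2)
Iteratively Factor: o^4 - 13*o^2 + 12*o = (o - 3)*(o^3 + 3*o^2 - 4*o) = (o - 3)*(o + 4)*(o^2 - o) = o*(o - 3)*(o + 4)*(o - 1)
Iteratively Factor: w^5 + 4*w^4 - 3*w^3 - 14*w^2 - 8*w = (w + 1)*(w^4 + 3*w^3 - 6*w^2 - 8*w) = (w - 2)*(w + 1)*(w^3 + 5*w^2 + 4*w) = w*(w - 2)*(w + 1)*(w^2 + 5*w + 4) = w*(w - 2)*(w + 1)*(w + 4)*(w + 1)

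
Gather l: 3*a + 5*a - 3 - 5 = 8*a - 8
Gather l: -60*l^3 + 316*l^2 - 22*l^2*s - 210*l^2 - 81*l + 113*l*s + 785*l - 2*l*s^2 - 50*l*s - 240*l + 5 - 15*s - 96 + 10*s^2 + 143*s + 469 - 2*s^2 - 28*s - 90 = -60*l^3 + l^2*(106 - 22*s) + l*(-2*s^2 + 63*s + 464) + 8*s^2 + 100*s + 288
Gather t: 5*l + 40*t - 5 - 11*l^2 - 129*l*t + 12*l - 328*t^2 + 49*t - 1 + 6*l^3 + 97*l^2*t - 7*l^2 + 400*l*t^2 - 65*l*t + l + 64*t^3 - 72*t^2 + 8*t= 6*l^3 - 18*l^2 + 18*l + 64*t^3 + t^2*(400*l - 400) + t*(97*l^2 - 194*l + 97) - 6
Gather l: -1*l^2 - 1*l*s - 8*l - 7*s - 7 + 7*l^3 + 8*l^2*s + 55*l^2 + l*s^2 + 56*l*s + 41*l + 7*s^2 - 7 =7*l^3 + l^2*(8*s + 54) + l*(s^2 + 55*s + 33) + 7*s^2 - 7*s - 14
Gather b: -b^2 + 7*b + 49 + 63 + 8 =-b^2 + 7*b + 120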